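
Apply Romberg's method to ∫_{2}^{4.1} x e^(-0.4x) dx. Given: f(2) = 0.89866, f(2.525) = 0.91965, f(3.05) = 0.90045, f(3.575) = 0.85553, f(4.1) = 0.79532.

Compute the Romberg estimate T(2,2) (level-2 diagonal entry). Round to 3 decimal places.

1.854

T(0,0) (trapezoid, 1 panel, h=2.1000): 1.77868
T(1,0) (trapezoid, 2 panels, h=1.0500): 1.83481
T(2,0) (trapezoid, 4 panels, h=0.5250): 1.84938
T(1,1) = 1.83481 + (1.83481 − 1.77868)/3 = 1.85352
T(2,1) = 1.84938 + (1.84938 − 1.83481)/3 = 1.85424
T(2,2) = 1.85424 + (1.85424 − 1.85352)/15 = 1.85429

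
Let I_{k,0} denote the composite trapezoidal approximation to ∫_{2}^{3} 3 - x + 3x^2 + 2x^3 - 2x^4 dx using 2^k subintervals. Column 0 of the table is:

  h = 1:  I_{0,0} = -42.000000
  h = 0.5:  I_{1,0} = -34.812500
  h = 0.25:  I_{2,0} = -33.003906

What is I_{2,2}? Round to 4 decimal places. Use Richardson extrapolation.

-32.4000

Richardson extrapolation on the trapezoidal column (denominator 4−1=3):
I_{1,1} = (4·(-34.812500) − (-42.000000)) / 3 = -32.416667
I_{2,1} = (4·(-33.003906) − (-34.812500)) / 3 = -32.401041
I_{2,2} = (16·(-32.401041) − (-32.416667)) / 15 = -32.399999
(Column j=1 coincides with Simpson's rule on the same nodes.)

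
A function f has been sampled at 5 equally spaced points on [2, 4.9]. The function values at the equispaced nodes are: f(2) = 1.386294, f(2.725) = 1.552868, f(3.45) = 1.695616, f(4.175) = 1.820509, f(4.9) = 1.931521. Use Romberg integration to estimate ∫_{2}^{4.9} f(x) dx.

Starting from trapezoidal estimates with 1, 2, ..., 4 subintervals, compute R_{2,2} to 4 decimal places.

4.8823

R_{0,0} (trapezoid, 1 panel, h=2.9000): 4.810832
R_{1,0} (trapezoid, 2 panels, h=1.4500): 4.864059
R_{2,0} (trapezoid, 4 panels, h=0.7250): 4.877728
R_{1,1} = 4.864059 + (4.864059 − 4.810832)/3 = 4.881801
R_{2,1} = 4.877728 + (4.877728 − 4.864059)/3 = 4.882284
R_{2,2} = 4.882284 + (4.882284 − 4.881801)/15 = 4.882316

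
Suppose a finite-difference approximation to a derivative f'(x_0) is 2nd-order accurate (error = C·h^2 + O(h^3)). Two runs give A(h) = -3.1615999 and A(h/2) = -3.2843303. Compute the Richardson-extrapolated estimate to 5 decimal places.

Extrapolated value = (4·A(h/2) − A(h)) / (4 − 1)
= (4·(-3.2843303) − (-3.1615999)) / 3
= -9.9757213 / 3 = -3.3252404

-3.32524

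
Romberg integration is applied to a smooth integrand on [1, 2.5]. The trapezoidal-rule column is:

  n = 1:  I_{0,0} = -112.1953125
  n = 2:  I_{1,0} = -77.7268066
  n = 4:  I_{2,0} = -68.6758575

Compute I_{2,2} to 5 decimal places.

Richardson extrapolation on the trapezoidal column (denominator 4−1=3):
I_{1,1} = (4·(-77.7268066) − (-112.1953125)) / 3 = -66.2373046
I_{2,1} = (4·(-68.6758575) − (-77.7268066)) / 3 = -65.6588745
I_{2,2} = -65.6588745 + (-65.6588745 − (-66.2373046))/15 = -65.6203125

-65.62031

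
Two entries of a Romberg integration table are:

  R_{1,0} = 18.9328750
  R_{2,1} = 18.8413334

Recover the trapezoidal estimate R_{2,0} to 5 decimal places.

18.86422

From R_{2,1} = (4·R_{2,0} − R_{1,0})/3, solve for R_{2,0}:
4·R_{2,0} = 3·18.8413334 + 18.9328750 = 75.4568752
R_{2,0} = 18.8642188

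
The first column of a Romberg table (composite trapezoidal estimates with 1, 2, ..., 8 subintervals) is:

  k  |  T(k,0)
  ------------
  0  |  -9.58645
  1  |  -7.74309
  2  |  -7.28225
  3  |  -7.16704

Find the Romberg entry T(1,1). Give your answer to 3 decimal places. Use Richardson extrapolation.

Richardson extrapolation on the trapezoidal column (denominator 4−1=3):
T(1,1) = (4·(-7.74309) − (-9.58645)) / 3 = -7.12864

-7.129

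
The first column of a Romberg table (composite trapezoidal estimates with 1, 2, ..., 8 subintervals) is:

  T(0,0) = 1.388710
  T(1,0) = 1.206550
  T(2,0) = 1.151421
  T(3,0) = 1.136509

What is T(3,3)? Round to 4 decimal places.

T(1,1) = 1.206550 + (1.206550 − 1.388710)/3 = 1.145830
T(2,1) = (4·1.151421 − 1.206550) / 3 = 1.133045
T(3,1) = 1.136509 + (1.136509 − 1.151421)/3 = 1.131538
T(2,2) = 1.133045 + (1.133045 − 1.145830)/15 = 1.132193
T(3,2) = 1.131538 + (1.131538 − 1.133045)/15 = 1.131438
T(3,3) = (64·1.131438 − 1.132193) / 63 = 1.131426

1.1314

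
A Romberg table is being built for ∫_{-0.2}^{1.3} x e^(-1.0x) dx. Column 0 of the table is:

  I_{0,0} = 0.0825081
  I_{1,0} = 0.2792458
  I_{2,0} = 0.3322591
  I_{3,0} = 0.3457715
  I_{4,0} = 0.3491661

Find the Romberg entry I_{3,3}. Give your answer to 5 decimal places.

0.35030

Richardson extrapolation on the trapezoidal column (denominator 4−1=3):
I_{1,1} = 0.2792458 + (0.2792458 − 0.0825081)/3 = 0.3448250
I_{2,1} = (4·0.3322591 − 0.2792458) / 3 = 0.3499302
I_{3,1} = 0.3457715 + (0.3457715 − 0.3322591)/3 = 0.3502756
I_{2,2} = (16·0.3499302 − 0.3448250) / 15 = 0.3502705
I_{3,2} = 0.3502756 + (0.3502756 − 0.3499302)/15 = 0.3502986
I_{3,3} = (64·0.3502986 − 0.3502705) / 63 = 0.3502990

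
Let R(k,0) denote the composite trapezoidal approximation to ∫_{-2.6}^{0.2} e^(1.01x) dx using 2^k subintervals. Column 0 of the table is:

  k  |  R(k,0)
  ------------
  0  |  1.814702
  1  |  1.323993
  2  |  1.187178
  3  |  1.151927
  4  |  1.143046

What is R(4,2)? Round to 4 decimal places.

Richardson extrapolation on the trapezoidal column (denominator 4−1=3):
R(3,1) = 1.151927 + (1.151927 − 1.187178)/3 = 1.140177
R(4,1) = 1.143046 + (1.143046 − 1.151927)/3 = 1.140086
R(4,2) = 1.140086 + (1.140086 − 1.140177)/15 = 1.140080

1.1401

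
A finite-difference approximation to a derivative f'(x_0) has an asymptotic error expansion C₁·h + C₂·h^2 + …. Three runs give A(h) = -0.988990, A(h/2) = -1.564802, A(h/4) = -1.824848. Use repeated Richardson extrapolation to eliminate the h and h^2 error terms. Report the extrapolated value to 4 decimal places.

First eliminate the h term (factor 2^1 = 2):
  B₁ = (2·(-1.564802) − (-0.988990))/1 = -2.140614
  B₂ = (2·(-1.824848) − (-1.564802))/1 = -2.084894
Then eliminate the h^2 term (factor 2^2 = 4):
  (4·(-2.084894) − (-2.140614))/3 = -2.066321

-2.0663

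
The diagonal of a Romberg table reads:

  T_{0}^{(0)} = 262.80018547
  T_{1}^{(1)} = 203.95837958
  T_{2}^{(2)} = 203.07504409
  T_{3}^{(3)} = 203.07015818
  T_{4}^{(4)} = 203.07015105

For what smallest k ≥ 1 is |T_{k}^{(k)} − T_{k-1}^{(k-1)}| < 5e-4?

|T_{1}^{(1)} − T_{0}^{(0)}| = 58.84180589 ≥ 5e-4
|T_{2}^{(2)} − T_{1}^{(1)}| = 0.88333549 ≥ 5e-4
|T_{3}^{(3)} − T_{2}^{(2)}| = 0.00488591 ≥ 5e-4
|T_{4}^{(4)} − T_{3}^{(3)}| = 0.00000713 < 5e-4

k = 4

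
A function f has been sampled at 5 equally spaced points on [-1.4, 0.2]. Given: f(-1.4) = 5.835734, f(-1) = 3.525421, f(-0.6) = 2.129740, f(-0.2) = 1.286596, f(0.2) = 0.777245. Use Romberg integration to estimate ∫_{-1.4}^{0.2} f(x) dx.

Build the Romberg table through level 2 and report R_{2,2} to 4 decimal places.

4.0148

R_{0,0} (trapezoid, 1 panel, h=1.6000): 5.290383
R_{1,0} (trapezoid, 2 panels, h=0.8000): 4.348984
R_{2,0} (trapezoid, 4 panels, h=0.4000): 4.099299
R_{1,1} = 4.348984 + (4.348984 − 5.290383)/3 = 4.035184
R_{2,1} = 4.099299 + (4.099299 − 4.348984)/3 = 4.016071
R_{2,2} = 4.016071 + (4.016071 − 4.035184)/15 = 4.014797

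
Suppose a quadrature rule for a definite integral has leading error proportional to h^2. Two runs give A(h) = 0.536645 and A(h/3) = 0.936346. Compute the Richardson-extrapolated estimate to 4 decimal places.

0.9863

Extrapolated value = (9·A(h/3) − A(h)) / (9 − 1)
= (9·0.936346 − 0.536645) / 8
= 7.890469 / 8 = 0.986309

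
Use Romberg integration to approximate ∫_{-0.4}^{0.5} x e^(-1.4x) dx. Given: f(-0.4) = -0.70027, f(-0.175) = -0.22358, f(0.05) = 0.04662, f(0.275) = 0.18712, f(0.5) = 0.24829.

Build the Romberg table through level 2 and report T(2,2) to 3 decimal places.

-0.038

T(0,0) (trapezoid, 1 panel, h=0.9000): -0.20339
T(1,0) (trapezoid, 2 panels, h=0.4500): -0.08072
T(2,0) (trapezoid, 4 panels, h=0.2250): -0.04856
T(1,1) = -0.08072 + (-0.08072 − (-0.20339))/3 = -0.03983
T(2,1) = -0.04856 + (-0.04856 − (-0.08072))/3 = -0.03784
T(2,2) = -0.03784 + (-0.03784 − (-0.03983))/15 = -0.03771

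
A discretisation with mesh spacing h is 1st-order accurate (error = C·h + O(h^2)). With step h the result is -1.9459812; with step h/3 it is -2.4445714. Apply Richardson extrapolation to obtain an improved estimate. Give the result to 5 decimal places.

-2.69387

Extrapolated value = (3·A(h/3) − A(h)) / (3 − 1)
= (3·(-2.4445714) − (-1.9459812)) / 2
= -5.3877330 / 2 = -2.6938665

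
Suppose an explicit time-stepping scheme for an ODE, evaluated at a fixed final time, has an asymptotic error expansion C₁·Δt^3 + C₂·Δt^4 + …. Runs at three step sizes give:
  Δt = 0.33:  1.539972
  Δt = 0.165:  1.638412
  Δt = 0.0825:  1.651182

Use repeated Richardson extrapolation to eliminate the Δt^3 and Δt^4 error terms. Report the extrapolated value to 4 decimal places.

First eliminate the Δt^3 term (factor 2^3 = 8):
  B₁ = (8·1.638412 − 1.539972)/7 = 1.652475
  B₂ = (8·1.651182 − 1.638412)/7 = 1.653006
Then eliminate the Δt^4 term (factor 2^4 = 16):
  (16·1.653006 − 1.652475)/15 = 1.653041

1.6530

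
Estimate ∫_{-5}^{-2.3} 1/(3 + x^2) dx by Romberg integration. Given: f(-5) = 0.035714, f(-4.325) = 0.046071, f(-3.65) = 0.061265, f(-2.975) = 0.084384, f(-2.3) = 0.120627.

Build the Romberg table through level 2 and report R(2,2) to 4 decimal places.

0.1801

R(0,0) (trapezoid, 1 panel, h=2.7000): 0.211060
R(1,0) (trapezoid, 2 panels, h=1.3500): 0.188238
R(2,0) (trapezoid, 4 panels, h=0.6750): 0.182176
R(1,1) = 0.188238 + (0.188238 − 0.211060)/3 = 0.180631
R(2,1) = 0.182176 + (0.182176 − 0.188238)/3 = 0.180155
R(2,2) = 0.180155 + (0.180155 − 0.180631)/15 = 0.180123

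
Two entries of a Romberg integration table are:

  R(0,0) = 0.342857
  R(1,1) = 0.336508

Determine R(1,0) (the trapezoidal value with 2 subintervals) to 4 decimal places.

0.3381

From R(1,1) = (4·R(1,0) − R(0,0))/3, solve for R(1,0):
4·R(1,0) = 3·0.336508 + 0.342857 = 1.352381
R(1,0) = 0.338095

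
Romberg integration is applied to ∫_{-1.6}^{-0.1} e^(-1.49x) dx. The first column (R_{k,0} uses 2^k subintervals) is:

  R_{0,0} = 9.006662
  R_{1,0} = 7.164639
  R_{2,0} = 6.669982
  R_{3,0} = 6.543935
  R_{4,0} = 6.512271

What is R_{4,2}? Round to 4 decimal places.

Richardson extrapolation on the trapezoidal column (denominator 4−1=3):
R_{3,1} = (4·6.543935 − 6.669982) / 3 = 6.501919
R_{4,1} = 6.512271 + (6.512271 − 6.543935)/3 = 6.501716
R_{4,2} = 6.501716 + (6.501716 − 6.501919)/15 = 6.501702

6.5017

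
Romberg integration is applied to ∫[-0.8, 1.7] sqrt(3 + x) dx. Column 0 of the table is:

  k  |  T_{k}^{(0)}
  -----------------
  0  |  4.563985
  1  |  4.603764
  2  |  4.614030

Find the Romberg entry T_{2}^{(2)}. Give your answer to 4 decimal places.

4.6175

T_{1}^{(1)} = 4.603764 + (4.603764 − 4.563985)/3 = 4.617024
T_{2}^{(1)} = 4.614030 + (4.614030 − 4.603764)/3 = 4.617452
T_{2}^{(2)} = 4.617452 + (4.617452 − 4.617024)/15 = 4.617481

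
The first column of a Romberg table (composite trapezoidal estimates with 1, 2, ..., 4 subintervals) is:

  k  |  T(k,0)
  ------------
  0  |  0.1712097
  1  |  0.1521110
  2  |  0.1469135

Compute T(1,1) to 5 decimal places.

0.14574

Richardson extrapolation on the trapezoidal column (denominator 4−1=3):
T(1,1) = (4·0.1521110 − 0.1712097) / 3 = 0.1457448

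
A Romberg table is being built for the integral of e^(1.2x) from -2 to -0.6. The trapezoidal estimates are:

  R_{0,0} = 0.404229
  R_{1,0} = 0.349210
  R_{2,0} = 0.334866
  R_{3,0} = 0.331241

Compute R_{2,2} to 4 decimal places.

R_{1,1} = 0.349210 + (0.349210 − 0.404229)/3 = 0.330870
R_{2,1} = (4·0.334866 − 0.349210) / 3 = 0.330085
R_{2,2} = 0.330085 + (0.330085 − 0.330870)/15 = 0.330033

0.3300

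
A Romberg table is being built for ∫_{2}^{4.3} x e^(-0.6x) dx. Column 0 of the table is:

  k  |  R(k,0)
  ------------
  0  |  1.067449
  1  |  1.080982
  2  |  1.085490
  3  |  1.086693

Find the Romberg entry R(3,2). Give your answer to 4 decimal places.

R(2,1) = 1.085490 + (1.085490 − 1.080982)/3 = 1.086993
R(3,1) = 1.086693 + (1.086693 − 1.085490)/3 = 1.087094
R(3,2) = 1.087094 + (1.087094 − 1.086993)/15 = 1.087101
(Column j=1 coincides with Simpson's rule on the same nodes.)

1.0871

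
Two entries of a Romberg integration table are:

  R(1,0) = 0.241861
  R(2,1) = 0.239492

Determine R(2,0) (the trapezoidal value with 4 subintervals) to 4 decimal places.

From R(2,1) = (4·R(2,0) − R(1,0))/3, solve for R(2,0):
4·R(2,0) = 3·0.239492 + 0.241861 = 0.960337
R(2,0) = 0.240084

0.2401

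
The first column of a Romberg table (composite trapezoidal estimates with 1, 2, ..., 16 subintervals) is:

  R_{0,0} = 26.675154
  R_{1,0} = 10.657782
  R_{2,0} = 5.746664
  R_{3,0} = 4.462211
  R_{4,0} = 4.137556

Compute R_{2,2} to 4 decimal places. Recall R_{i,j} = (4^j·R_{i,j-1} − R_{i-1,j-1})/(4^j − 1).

4.0290

Richardson extrapolation on the trapezoidal column (denominator 4−1=3):
R_{1,1} = (4·10.657782 − 26.675154) / 3 = 5.318658
R_{2,1} = (4·5.746664 − 10.657782) / 3 = 4.109625
R_{2,2} = (16·4.109625 − 5.318658) / 15 = 4.029023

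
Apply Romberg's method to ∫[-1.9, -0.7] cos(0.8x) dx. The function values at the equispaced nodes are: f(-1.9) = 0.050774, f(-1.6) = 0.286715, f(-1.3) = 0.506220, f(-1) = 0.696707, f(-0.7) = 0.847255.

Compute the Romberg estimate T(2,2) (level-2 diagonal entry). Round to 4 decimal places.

0.5844

T(0,0) (trapezoid, 1 panel, h=1.2000): 0.538817
T(1,0) (trapezoid, 2 panels, h=0.6000): 0.573141
T(2,0) (trapezoid, 4 panels, h=0.3000): 0.581597
T(1,1) = 0.573141 + (0.573141 − 0.538817)/3 = 0.584582
T(2,1) = 0.581597 + (0.581597 − 0.573141)/3 = 0.584416
T(2,2) = 0.584416 + (0.584416 − 0.584582)/15 = 0.584405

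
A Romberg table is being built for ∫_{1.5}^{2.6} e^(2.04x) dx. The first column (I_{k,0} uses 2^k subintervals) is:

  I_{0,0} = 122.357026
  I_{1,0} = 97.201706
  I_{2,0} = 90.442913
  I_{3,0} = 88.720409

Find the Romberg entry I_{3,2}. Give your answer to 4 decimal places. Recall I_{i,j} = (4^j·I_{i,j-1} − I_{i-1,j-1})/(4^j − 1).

88.1433

I_{2,1} = 90.442913 + (90.442913 − 97.201706)/3 = 88.189982
I_{3,1} = 88.720409 + (88.720409 − 90.442913)/3 = 88.146241
I_{3,2} = 88.146241 + (88.146241 − 88.189982)/15 = 88.143325
(Column j=1 coincides with Simpson's rule on the same nodes.)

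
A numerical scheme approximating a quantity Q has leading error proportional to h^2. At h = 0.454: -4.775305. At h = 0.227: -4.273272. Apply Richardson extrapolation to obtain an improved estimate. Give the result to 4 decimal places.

The leading error scales as h^2; refining by a factor of 2 reduces it by 2^2 = 4.
Extrapolated value = (4·A(h/2) − A(h)) / (4 − 1)
= (4·(-4.273272) − (-4.775305)) / 3
= -12.317783 / 3 = -4.105928

-4.1059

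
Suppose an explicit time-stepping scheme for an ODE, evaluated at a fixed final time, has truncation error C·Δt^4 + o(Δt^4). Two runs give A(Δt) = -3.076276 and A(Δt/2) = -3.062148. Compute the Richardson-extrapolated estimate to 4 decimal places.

-3.0612

The leading error scales as Δt^4; refining by a factor of 2 reduces it by 2^4 = 16.
Extrapolated value = (16·A(Δt/2) − A(Δt)) / (16 − 1)
= (16·(-3.062148) − (-3.076276)) / 15
= -45.918092 / 15 = -3.061206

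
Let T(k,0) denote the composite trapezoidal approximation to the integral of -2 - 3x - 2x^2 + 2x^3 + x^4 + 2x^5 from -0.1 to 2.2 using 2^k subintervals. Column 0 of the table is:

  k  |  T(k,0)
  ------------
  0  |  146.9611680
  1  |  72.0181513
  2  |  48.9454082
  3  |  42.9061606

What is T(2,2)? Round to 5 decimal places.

40.86898

Richardson extrapolation on the trapezoidal column (denominator 4−1=3):
T(1,1) = (4·72.0181513 − 146.9611680) / 3 = 47.0371457
T(2,1) = 48.9454082 + (48.9454082 − 72.0181513)/3 = 41.2544938
T(2,2) = 41.2544938 + (41.2544938 − 47.0371457)/15 = 40.8689837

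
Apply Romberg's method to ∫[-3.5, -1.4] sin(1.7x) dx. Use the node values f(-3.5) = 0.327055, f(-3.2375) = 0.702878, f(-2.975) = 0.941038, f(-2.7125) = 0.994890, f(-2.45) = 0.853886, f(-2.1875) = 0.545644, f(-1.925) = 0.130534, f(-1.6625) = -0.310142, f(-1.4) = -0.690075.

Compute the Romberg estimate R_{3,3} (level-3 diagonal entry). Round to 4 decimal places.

0.9816

R_{0,0} (trapezoid, 1 panel, h=2.1000): -0.381171
R_{1,0} (trapezoid, 2 panels, h=1.0500): 0.705995
R_{2,0} (trapezoid, 4 panels, h=0.5250): 0.915573
R_{3,0} (trapezoid, 8 panels, h=0.2625): 0.965270
R_{1,1} = 0.705995 + (0.705995 − (-0.381171))/3 = 1.068384
R_{2,1} = 0.915573 + (0.915573 − 0.705995)/3 = 0.985432
R_{3,1} = 0.965270 + (0.965270 − 0.915573)/3 = 0.981836
R_{2,2} = 0.985432 + (0.985432 − 1.068384)/15 = 0.979902
R_{3,2} = 0.981836 + (0.981836 − 0.985432)/15 = 0.981596
R_{3,3} = 0.981596 + (0.981596 − 0.979902)/63 = 0.981623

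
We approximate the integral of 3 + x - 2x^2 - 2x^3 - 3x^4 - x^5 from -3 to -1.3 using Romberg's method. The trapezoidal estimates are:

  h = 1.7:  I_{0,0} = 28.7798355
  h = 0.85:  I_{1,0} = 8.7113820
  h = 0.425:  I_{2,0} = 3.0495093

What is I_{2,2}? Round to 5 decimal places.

Richardson extrapolation on the trapezoidal column (denominator 4−1=3):
I_{1,1} = 8.7113820 + (8.7113820 − 28.7798355)/3 = 2.0218975
I_{2,1} = (4·3.0495093 − 8.7113820) / 3 = 1.1622184
I_{2,2} = 1.1622184 + (1.1622184 − 2.0218975)/15 = 1.1049065

1.10491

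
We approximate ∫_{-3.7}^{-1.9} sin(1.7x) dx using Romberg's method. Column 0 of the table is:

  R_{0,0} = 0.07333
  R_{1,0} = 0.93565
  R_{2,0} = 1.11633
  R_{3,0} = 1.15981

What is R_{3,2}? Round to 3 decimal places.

R_{2,1} = (4·1.11633 − 0.93565) / 3 = 1.17656
R_{3,1} = (4·1.15981 − 1.11633) / 3 = 1.17430
R_{3,2} = 1.17430 + (1.17430 − 1.17656)/15 = 1.17415

1.174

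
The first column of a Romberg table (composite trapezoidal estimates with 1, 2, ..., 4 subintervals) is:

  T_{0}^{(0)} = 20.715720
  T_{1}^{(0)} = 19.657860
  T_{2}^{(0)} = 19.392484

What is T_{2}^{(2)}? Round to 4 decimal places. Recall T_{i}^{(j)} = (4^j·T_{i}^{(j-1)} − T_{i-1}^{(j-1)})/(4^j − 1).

19.3039

T_{1}^{(1)} = 19.657860 + (19.657860 − 20.715720)/3 = 19.305240
T_{2}^{(1)} = 19.392484 + (19.392484 − 19.657860)/3 = 19.304025
T_{2}^{(2)} = 19.304025 + (19.304025 − 19.305240)/15 = 19.303944
(Column j=1 coincides with Simpson's rule on the same nodes.)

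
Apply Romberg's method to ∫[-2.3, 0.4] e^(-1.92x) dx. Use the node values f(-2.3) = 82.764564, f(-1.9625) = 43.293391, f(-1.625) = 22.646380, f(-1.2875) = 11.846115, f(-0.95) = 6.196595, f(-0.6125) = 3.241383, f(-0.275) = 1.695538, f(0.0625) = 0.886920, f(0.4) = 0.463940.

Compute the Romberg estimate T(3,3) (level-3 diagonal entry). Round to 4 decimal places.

T(0,0) (trapezoid, 1 panel, h=2.7000): 112.358480
T(1,0) (trapezoid, 2 panels, h=1.3500): 64.544643
T(2,0) (trapezoid, 4 panels, h=0.6750): 48.703116
T(3,0) (trapezoid, 8 panels, h=0.3375): 44.354444
T(1,1) = 64.544643 + (64.544643 − 112.358480)/3 = 48.606697
T(2,1) = 48.703116 + (48.703116 − 64.544643)/3 = 43.422607
T(3,1) = 44.354444 + (44.354444 − 48.703116)/3 = 42.904887
T(2,2) = 43.422607 + (43.422607 − 48.606697)/15 = 43.077001
T(3,2) = 42.904887 + (42.904887 − 43.422607)/15 = 42.870372
T(3,3) = 42.870372 + (42.870372 − 43.077001)/63 = 42.867092

42.8671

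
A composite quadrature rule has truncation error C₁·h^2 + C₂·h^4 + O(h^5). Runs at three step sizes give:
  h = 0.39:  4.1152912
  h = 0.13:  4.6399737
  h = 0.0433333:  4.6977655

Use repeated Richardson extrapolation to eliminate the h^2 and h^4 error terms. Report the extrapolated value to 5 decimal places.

4.70498

First eliminate the h^2 term (factor 3^2 = 9):
  B₁ = (9·4.6399737 − 4.1152912)/8 = 4.7055590
  B₂ = (9·4.6977655 − 4.6399737)/8 = 4.7049895
Then eliminate the h^4 term (factor 3^4 = 81):
  (81·4.7049895 − 4.7055590)/80 = 4.7049824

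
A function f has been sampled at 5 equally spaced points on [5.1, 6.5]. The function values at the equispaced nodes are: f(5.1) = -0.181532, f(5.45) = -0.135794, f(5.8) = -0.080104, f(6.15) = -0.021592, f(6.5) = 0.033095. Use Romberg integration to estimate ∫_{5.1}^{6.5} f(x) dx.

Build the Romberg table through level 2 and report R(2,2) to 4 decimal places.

R(0,0) (trapezoid, 1 panel, h=1.4000): -0.103906
R(1,0) (trapezoid, 2 panels, h=0.7000): -0.108026
R(2,0) (trapezoid, 4 panels, h=0.3500): -0.109098
R(1,1) = -0.108026 + (-0.108026 − (-0.103906))/3 = -0.109399
R(2,1) = -0.109098 + (-0.109098 − (-0.108026))/3 = -0.109455
R(2,2) = -0.109455 + (-0.109455 − (-0.109399))/15 = -0.109459

-0.1095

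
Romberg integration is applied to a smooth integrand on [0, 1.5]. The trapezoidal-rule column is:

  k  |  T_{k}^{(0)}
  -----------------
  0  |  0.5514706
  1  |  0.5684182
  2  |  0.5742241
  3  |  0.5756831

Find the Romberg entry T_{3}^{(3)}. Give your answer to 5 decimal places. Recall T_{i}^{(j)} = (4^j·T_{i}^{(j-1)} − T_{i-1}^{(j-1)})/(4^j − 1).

Richardson extrapolation on the trapezoidal column (denominator 4−1=3):
T_{1}^{(1)} = 0.5684182 + (0.5684182 − 0.5514706)/3 = 0.5740674
T_{2}^{(1)} = 0.5742241 + (0.5742241 − 0.5684182)/3 = 0.5761594
T_{3}^{(1)} = (4·0.5756831 − 0.5742241) / 3 = 0.5761694
T_{2}^{(2)} = (16·0.5761594 − 0.5740674) / 15 = 0.5762989
T_{3}^{(2)} = 0.5761694 + (0.5761694 − 0.5761594)/15 = 0.5761701
T_{3}^{(3)} = 0.5761701 + (0.5761701 − 0.5762989)/63 = 0.5761681

0.57617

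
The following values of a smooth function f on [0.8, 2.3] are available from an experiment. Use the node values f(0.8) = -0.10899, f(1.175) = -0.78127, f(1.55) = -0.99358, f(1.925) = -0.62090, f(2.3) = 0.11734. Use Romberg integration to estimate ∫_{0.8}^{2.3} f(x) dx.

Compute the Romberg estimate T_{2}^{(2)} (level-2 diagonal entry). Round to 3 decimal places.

-0.946

T_{0}^{(0)} (trapezoid, 1 panel, h=1.5000): 0.00626
T_{1}^{(0)} (trapezoid, 2 panels, h=0.7500): -0.74205
T_{2}^{(0)} (trapezoid, 4 panels, h=0.3750): -0.89684
T_{1}^{(1)} = -0.74205 + (-0.74205 − 0.00626)/3 = -0.99149
T_{2}^{(1)} = -0.89684 + (-0.89684 − (-0.74205))/3 = -0.94844
T_{2}^{(2)} = -0.94844 + (-0.94844 − (-0.99149))/15 = -0.94557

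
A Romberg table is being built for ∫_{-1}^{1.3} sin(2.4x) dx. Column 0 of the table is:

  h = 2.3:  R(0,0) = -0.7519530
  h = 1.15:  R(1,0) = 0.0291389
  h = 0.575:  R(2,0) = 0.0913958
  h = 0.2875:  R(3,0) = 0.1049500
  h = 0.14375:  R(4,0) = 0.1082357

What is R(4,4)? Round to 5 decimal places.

Richardson extrapolation on the trapezoidal column (denominator 4−1=3):
R(1,1) = 0.0291389 + (0.0291389 − (-0.7519530))/3 = 0.2895029
R(2,1) = 0.0913958 + (0.0913958 − 0.0291389)/3 = 0.1121481
R(3,1) = (4·0.1049500 − 0.0913958) / 3 = 0.1094681
R(4,1) = (4·0.1082357 − 0.1049500) / 3 = 0.1093309
R(2,2) = 0.1121481 + (0.1121481 − 0.2895029)/15 = 0.1003244
R(3,2) = (16·0.1094681 − 0.1121481) / 15 = 0.1092894
R(4,2) = 0.1093309 + (0.1093309 − 0.1094681)/15 = 0.1093218
R(3,3) = (64·0.1092894 − 0.1003244) / 63 = 0.1094317
R(4,3) = 0.1093218 + (0.1093218 − 0.1092894)/63 = 0.1093223
R(4,4) = (256·0.1093223 − 0.1094317) / 255 = 0.1093219

0.10932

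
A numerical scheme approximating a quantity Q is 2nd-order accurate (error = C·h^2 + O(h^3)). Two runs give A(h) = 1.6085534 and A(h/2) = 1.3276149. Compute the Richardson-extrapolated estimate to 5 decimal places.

1.23397

The leading error scales as h^2; refining by a factor of 2 reduces it by 2^2 = 4.
Extrapolated value = (4·A(h/2) − A(h)) / (4 − 1)
= (4·1.3276149 − 1.6085534) / 3
= 3.7019062 / 3 = 1.2339687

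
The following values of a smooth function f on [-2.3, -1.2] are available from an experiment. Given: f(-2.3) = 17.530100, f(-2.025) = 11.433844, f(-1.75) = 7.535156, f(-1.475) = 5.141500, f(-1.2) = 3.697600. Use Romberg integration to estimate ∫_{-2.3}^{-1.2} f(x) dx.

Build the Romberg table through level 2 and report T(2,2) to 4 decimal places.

9.4041

T(0,0) (trapezoid, 1 panel, h=1.1000): 11.675235
T(1,0) (trapezoid, 2 panels, h=0.5500): 9.981953
T(2,0) (trapezoid, 4 panels, h=0.2750): 9.549196
T(1,1) = 9.981953 + (9.981953 − 11.675235)/3 = 9.417526
T(2,1) = 9.549196 + (9.549196 − 9.981953)/3 = 9.404944
T(2,2) = 9.404944 + (9.404944 − 9.417526)/15 = 9.404105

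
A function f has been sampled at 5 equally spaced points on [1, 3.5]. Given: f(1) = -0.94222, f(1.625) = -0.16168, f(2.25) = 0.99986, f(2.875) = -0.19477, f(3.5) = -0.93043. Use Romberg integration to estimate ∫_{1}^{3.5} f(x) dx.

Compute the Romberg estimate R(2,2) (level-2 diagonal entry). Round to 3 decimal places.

R(0,0) (trapezoid, 1 panel, h=2.5000): -2.34081
R(1,0) (trapezoid, 2 panels, h=1.2500): 0.07942
R(2,0) (trapezoid, 4 panels, h=0.6250): -0.18307
R(1,1) = 0.07942 + (0.07942 − (-2.34081))/3 = 0.88616
R(2,1) = -0.18307 + (-0.18307 − 0.07942)/3 = -0.27057
R(2,2) = -0.27057 + (-0.27057 − 0.88616)/15 = -0.34769

-0.348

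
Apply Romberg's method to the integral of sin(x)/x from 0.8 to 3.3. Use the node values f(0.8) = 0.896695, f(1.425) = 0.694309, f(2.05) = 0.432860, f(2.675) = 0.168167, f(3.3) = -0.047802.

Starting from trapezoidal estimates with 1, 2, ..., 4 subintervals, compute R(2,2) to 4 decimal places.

R(0,0) (trapezoid, 1 panel, h=2.5000): 1.061116
R(1,0) (trapezoid, 2 panels, h=1.2500): 1.071633
R(2,0) (trapezoid, 4 panels, h=0.6250): 1.074864
R(1,1) = 1.071633 + (1.071633 − 1.061116)/3 = 1.075139
R(2,1) = 1.074864 + (1.074864 − 1.071633)/3 = 1.075941
R(2,2) = 1.075941 + (1.075941 − 1.075139)/15 = 1.075994

1.0760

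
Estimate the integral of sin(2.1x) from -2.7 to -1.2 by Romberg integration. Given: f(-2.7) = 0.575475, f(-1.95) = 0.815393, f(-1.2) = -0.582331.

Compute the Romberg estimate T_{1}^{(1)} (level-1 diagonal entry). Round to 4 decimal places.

0.8137

T_{0}^{(0)} (trapezoid, 1 panel, h=1.5000): -0.005142
T_{1}^{(0)} (trapezoid, 2 panels, h=0.7500): 0.608974
T_{1}^{(1)} = 0.608974 + (0.608974 − (-0.005142))/3 = 0.813679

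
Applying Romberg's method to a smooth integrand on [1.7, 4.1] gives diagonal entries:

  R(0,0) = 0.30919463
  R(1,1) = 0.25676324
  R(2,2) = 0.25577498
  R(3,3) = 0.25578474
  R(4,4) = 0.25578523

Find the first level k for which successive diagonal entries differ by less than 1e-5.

|R(1,1) − R(0,0)| = 0.05243139 ≥ 1e-5
|R(2,2) − R(1,1)| = 0.00098826 ≥ 1e-5
|R(3,3) − R(2,2)| = 0.00000976 < 1e-5

k = 3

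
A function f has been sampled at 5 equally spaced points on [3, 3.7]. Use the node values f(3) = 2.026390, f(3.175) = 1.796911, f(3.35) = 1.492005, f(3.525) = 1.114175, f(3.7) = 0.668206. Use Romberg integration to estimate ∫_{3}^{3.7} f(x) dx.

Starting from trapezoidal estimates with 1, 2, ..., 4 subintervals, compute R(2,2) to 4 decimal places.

1.0105

R(0,0) (trapezoid, 1 panel, h=0.7000): 0.943109
R(1,0) (trapezoid, 2 panels, h=0.3500): 0.993756
R(2,0) (trapezoid, 4 panels, h=0.1750): 1.006318
R(1,1) = 0.993756 + (0.993756 − 0.943109)/3 = 1.010638
R(2,1) = 1.006318 + (1.006318 − 0.993756)/3 = 1.010505
R(2,2) = 1.010505 + (1.010505 − 1.010638)/15 = 1.010496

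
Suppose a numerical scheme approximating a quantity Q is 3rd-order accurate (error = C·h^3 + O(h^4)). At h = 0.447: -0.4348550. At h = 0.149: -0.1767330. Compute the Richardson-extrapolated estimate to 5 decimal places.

Extrapolated value = (27·A(h/3) − A(h)) / (27 − 1)
= (27·(-0.1767330) − (-0.4348550)) / 26
= -4.3369360 / 26 = -0.1668052

-0.16681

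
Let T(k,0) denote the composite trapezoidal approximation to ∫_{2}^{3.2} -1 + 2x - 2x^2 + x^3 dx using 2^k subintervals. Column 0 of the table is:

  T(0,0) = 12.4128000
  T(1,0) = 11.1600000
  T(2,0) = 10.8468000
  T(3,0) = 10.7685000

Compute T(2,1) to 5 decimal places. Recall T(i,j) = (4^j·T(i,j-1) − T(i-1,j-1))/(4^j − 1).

T(2,1) = (4·10.8468000 − 11.1600000) / 3 = 10.7424000

10.74240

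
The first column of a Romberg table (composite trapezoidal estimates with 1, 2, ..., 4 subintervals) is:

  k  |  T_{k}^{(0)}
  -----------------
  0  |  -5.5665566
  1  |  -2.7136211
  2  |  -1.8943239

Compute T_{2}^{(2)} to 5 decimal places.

-1.61180

Richardson extrapolation on the trapezoidal column (denominator 4−1=3):
T_{1}^{(1)} = -2.7136211 + (-2.7136211 − (-5.5665566))/3 = -1.7626426
T_{2}^{(1)} = (4·(-1.8943239) − (-2.7136211)) / 3 = -1.6212248
T_{2}^{(2)} = (16·(-1.6212248) − (-1.7626426)) / 15 = -1.6117969
(Column j=1 coincides with Simpson's rule on the same nodes.)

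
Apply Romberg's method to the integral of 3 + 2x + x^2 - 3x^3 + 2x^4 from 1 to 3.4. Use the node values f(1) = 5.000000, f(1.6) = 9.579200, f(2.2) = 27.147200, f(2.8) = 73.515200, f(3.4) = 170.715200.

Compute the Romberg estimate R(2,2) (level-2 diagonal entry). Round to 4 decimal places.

112.3945

R(0,0) (trapezoid, 1 panel, h=2.4000): 210.858240
R(1,0) (trapezoid, 2 panels, h=1.2000): 138.005760
R(2,0) (trapezoid, 4 panels, h=0.6000): 118.859520
R(1,1) = 138.005760 + (138.005760 − 210.858240)/3 = 113.721600
R(2,1) = 118.859520 + (118.859520 − 138.005760)/3 = 112.477440
R(2,2) = 112.477440 + (112.477440 − 113.721600)/15 = 112.394496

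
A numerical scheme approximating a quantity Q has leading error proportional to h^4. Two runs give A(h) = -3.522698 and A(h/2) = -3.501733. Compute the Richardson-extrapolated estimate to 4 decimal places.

Extrapolated value = (16·A(h/2) − A(h)) / (16 − 1)
= (16·(-3.501733) − (-3.522698)) / 15
= -52.505030 / 15 = -3.500335

-3.5003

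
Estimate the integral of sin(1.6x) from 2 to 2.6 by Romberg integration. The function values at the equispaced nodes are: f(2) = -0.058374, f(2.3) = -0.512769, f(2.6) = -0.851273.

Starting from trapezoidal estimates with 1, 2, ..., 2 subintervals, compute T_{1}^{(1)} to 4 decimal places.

-0.2961

T_{0}^{(0)} (trapezoid, 1 panel, h=0.6000): -0.272894
T_{1}^{(0)} (trapezoid, 2 panels, h=0.3000): -0.290278
T_{1}^{(1)} = -0.290278 + (-0.290278 − (-0.272894))/3 = -0.296073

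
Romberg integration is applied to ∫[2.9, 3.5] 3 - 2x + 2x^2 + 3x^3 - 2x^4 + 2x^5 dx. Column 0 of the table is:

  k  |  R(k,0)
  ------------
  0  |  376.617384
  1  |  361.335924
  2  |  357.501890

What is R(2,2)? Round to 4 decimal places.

Richardson extrapolation on the trapezoidal column (denominator 4−1=3):
R(1,1) = 361.335924 + (361.335924 − 376.617384)/3 = 356.242104
R(2,1) = (4·357.501890 − 361.335924) / 3 = 356.223879
R(2,2) = 356.223879 + (356.223879 − 356.242104)/15 = 356.222664

356.2227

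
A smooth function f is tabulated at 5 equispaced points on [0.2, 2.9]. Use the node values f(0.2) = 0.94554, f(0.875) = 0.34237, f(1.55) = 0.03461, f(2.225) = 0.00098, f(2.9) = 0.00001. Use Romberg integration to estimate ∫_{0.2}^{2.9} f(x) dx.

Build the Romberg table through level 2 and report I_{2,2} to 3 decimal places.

0.541

I_{0,0} (trapezoid, 1 panel, h=2.7000): 1.27649
I_{1,0} (trapezoid, 2 panels, h=1.3500): 0.68497
I_{2,0} (trapezoid, 4 panels, h=0.6750): 0.57425
I_{1,1} = 0.68497 + (0.68497 − 1.27649)/3 = 0.48780
I_{2,1} = 0.57425 + (0.57425 − 0.68497)/3 = 0.53734
I_{2,2} = 0.53734 + (0.53734 − 0.48780)/15 = 0.54064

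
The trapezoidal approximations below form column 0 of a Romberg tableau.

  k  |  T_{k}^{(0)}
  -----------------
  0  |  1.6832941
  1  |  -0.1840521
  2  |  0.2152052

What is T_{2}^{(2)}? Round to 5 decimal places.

0.42528

Richardson extrapolation on the trapezoidal column (denominator 4−1=3):
T_{1}^{(1)} = -0.1840521 + (-0.1840521 − 1.6832941)/3 = -0.8065008
T_{2}^{(1)} = (4·0.2152052 − (-0.1840521)) / 3 = 0.3482910
T_{2}^{(2)} = 0.3482910 + (0.3482910 − (-0.8065008))/15 = 0.4252771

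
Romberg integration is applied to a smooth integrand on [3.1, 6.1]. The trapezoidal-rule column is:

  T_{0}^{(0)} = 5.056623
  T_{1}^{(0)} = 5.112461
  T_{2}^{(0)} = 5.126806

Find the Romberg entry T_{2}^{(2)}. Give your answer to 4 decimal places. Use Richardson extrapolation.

5.1316

Richardson extrapolation on the trapezoidal column (denominator 4−1=3):
T_{1}^{(1)} = 5.112461 + (5.112461 − 5.056623)/3 = 5.131074
T_{2}^{(1)} = 5.126806 + (5.126806 − 5.112461)/3 = 5.131588
T_{2}^{(2)} = (16·5.131588 − 5.131074) / 15 = 5.131622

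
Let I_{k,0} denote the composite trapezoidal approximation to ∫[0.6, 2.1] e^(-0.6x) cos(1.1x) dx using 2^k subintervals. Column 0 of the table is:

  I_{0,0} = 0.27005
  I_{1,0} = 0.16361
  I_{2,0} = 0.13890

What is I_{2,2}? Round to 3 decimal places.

0.131

I_{1,1} = (4·0.16361 − 0.27005) / 3 = 0.12813
I_{2,1} = 0.13890 + (0.13890 − 0.16361)/3 = 0.13066
I_{2,2} = 0.13066 + (0.13066 − 0.12813)/15 = 0.13083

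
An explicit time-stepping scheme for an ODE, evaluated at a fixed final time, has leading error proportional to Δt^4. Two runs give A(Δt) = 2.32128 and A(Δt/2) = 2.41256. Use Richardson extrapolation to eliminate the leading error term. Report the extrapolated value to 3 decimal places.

The leading error scales as Δt^4; refining by a factor of 2 reduces it by 2^4 = 16.
Extrapolated value = (16·A(Δt/2) − A(Δt)) / (16 − 1)
= (16·2.41256 − 2.32128) / 15
= 36.27968 / 15 = 2.41865

2.419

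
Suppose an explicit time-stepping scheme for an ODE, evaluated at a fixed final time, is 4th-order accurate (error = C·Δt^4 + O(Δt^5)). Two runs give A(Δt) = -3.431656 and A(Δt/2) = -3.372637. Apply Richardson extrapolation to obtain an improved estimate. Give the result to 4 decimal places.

The leading error scales as Δt^4; refining by a factor of 2 reduces it by 2^4 = 16.
Extrapolated value = (16·A(Δt/2) − A(Δt)) / (16 − 1)
= (16·(-3.372637) − (-3.431656)) / 15
= -50.530536 / 15 = -3.368702

-3.3687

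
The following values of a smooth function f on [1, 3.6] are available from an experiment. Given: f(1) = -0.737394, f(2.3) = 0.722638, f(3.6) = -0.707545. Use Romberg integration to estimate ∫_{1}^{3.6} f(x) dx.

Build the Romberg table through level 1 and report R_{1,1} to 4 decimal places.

0.6264

R_{0,0} (trapezoid, 1 panel, h=2.6000): -1.878421
R_{1,0} (trapezoid, 2 panels, h=1.3000): 0.000219
R_{1,1} = 0.000219 + (0.000219 − (-1.878421))/3 = 0.626432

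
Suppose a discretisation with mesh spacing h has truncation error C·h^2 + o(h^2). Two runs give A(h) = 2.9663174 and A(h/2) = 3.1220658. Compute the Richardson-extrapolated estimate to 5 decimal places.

The leading error scales as h^2; refining by a factor of 2 reduces it by 2^2 = 4.
Extrapolated value = (4·A(h/2) − A(h)) / (4 − 1)
= (4·3.1220658 − 2.9663174) / 3
= 9.5219458 / 3 = 3.1739819

3.17398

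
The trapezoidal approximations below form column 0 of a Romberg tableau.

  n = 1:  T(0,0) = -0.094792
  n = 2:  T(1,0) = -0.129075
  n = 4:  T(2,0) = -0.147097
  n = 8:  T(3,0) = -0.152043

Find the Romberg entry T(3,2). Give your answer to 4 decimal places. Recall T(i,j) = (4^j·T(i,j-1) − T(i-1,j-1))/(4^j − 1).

-0.1537

T(2,1) = (4·(-0.147097) − (-0.129075)) / 3 = -0.153104
T(3,1) = (4·(-0.152043) − (-0.147097)) / 3 = -0.153692
T(3,2) = -0.153692 + (-0.153692 − (-0.153104))/15 = -0.153731
(Column j=1 coincides with Simpson's rule on the same nodes.)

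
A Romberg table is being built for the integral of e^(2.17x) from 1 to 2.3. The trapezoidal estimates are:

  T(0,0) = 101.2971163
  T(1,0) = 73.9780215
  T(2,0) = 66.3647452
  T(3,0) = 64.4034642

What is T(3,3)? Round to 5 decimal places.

T(1,1) = (4·73.9780215 − 101.2971163) / 3 = 64.8716566
T(2,1) = (4·66.3647452 − 73.9780215) / 3 = 63.8269864
T(3,1) = (4·64.4034642 − 66.3647452) / 3 = 63.7497039
T(2,2) = (16·63.8269864 − 64.8716566) / 15 = 63.7573417
T(3,2) = (16·63.7497039 − 63.8269864) / 15 = 63.7445517
T(3,3) = 63.7445517 + (63.7445517 − 63.7573417)/63 = 63.7443487
(Column j=1 coincides with Simpson's rule on the same nodes.)

63.74435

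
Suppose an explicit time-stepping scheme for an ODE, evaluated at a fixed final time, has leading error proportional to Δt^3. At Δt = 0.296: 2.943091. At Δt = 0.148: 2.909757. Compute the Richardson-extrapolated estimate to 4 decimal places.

Extrapolated value = (8·A(Δt/2) − A(Δt)) / (8 − 1)
= (8·2.909757 − 2.943091) / 7
= 20.334965 / 7 = 2.904995

2.9050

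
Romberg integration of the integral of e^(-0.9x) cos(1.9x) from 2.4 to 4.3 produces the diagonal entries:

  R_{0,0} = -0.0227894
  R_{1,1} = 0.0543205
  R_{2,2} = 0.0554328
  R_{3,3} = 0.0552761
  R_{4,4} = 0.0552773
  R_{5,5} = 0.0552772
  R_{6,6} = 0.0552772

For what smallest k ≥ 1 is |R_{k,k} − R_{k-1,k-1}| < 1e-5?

|R_{1,1} − R_{0,0}| = 0.0771099 ≥ 1e-5
|R_{2,2} − R_{1,1}| = 0.0011123 ≥ 1e-5
|R_{3,3} − R_{2,2}| = 0.0001567 ≥ 1e-5
|R_{4,4} − R_{3,3}| = 0.0000012 < 1e-5

k = 4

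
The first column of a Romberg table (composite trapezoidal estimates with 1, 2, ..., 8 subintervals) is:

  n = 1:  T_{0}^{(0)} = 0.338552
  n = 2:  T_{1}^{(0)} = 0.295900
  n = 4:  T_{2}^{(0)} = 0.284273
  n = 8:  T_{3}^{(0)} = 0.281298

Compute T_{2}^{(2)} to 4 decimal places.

0.2803

Richardson extrapolation on the trapezoidal column (denominator 4−1=3):
T_{1}^{(1)} = (4·0.295900 − 0.338552) / 3 = 0.281683
T_{2}^{(1)} = (4·0.284273 − 0.295900) / 3 = 0.280397
T_{2}^{(2)} = (16·0.280397 − 0.281683) / 15 = 0.280311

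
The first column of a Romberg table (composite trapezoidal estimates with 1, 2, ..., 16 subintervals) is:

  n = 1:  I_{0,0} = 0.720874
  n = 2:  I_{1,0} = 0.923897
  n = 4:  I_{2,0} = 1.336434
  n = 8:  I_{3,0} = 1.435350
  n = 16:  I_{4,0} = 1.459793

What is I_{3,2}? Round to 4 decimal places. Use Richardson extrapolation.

Richardson extrapolation on the trapezoidal column (denominator 4−1=3):
I_{2,1} = (4·1.336434 − 0.923897) / 3 = 1.473946
I_{3,1} = (4·1.435350 − 1.336434) / 3 = 1.468322
I_{3,2} = 1.468322 + (1.468322 − 1.473946)/15 = 1.467947
(Column j=1 coincides with Simpson's rule on the same nodes.)

1.4679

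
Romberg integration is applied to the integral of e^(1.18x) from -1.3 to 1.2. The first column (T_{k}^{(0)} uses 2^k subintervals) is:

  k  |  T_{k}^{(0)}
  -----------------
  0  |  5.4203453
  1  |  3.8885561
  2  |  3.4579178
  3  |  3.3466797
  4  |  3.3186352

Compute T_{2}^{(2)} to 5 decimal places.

Richardson extrapolation on the trapezoidal column (denominator 4−1=3):
T_{1}^{(1)} = 3.8885561 + (3.8885561 − 5.4203453)/3 = 3.3779597
T_{2}^{(1)} = 3.4579178 + (3.4579178 − 3.8885561)/3 = 3.3143717
T_{2}^{(2)} = (16·3.3143717 − 3.3779597) / 15 = 3.3101325

3.31013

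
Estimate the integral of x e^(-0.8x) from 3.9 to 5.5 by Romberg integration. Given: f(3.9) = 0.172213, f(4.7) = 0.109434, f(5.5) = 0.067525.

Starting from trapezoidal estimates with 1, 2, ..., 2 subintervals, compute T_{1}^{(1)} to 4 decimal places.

0.1807

T_{0}^{(0)} (trapezoid, 1 panel, h=1.6000): 0.191790
T_{1}^{(0)} (trapezoid, 2 panels, h=0.8000): 0.183442
T_{1}^{(1)} = 0.183442 + (0.183442 − 0.191790)/3 = 0.180659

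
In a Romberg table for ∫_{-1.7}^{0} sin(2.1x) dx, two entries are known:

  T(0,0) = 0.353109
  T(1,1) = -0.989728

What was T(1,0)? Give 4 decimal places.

From T(1,1) = (4·T(1,0) − T(0,0))/3, solve for T(1,0):
4·T(1,0) = 3·(-0.989728) + 0.353109 = -2.616075
T(1,0) = -0.654019

-0.6540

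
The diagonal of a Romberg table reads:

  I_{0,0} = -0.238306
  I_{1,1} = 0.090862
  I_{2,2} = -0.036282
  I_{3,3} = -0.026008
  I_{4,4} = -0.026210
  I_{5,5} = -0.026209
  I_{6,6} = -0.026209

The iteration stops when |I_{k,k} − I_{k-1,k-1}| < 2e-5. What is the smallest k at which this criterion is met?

k = 5

|I_{1,1} − I_{0,0}| = 0.329168 ≥ 2e-5
|I_{2,2} − I_{1,1}| = 0.127144 ≥ 2e-5
|I_{3,3} − I_{2,2}| = 0.010274 ≥ 2e-5
|I_{4,4} − I_{3,3}| = 0.000202 ≥ 2e-5
|I_{5,5} − I_{4,4}| = 0.000001 < 2e-5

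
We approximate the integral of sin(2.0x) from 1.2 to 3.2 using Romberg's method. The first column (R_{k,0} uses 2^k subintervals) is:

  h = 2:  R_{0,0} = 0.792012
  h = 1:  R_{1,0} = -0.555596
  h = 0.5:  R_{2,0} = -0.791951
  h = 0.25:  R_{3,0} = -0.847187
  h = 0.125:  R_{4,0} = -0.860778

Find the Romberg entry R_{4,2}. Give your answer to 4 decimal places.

-0.8653

Richardson extrapolation on the trapezoidal column (denominator 4−1=3):
R_{3,1} = -0.847187 + (-0.847187 − (-0.791951))/3 = -0.865599
R_{4,1} = (4·(-0.860778) − (-0.847187)) / 3 = -0.865308
R_{4,2} = -0.865308 + (-0.865308 − (-0.865599))/15 = -0.865289
(Column j=1 coincides with Simpson's rule on the same nodes.)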